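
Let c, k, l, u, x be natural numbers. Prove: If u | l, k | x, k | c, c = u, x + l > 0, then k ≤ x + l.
Because c = u and k | c, k | u. u | l, so k | l. Since k | x, k | x + l. Since x + l > 0, k ≤ x + l.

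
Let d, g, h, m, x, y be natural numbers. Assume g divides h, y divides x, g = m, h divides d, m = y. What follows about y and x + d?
y divides x + d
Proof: g = m and m = y, thus g = y. From g divides h and h divides d, g divides d. Since g = y, y divides d. Because y divides x, y divides x + d.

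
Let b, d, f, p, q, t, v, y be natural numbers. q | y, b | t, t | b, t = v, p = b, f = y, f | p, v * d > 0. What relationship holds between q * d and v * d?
q * d ≤ v * d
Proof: b | t and t | b, so b = t. Since t = v, b = v. f = y and f | p, therefore y | p. Since p = b, y | b. Since b = v, y | v. Since q | y, q | v. Then q * d | v * d. Since v * d > 0, q * d ≤ v * d.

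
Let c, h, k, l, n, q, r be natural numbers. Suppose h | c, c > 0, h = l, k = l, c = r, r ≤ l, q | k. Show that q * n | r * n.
Since h = l and h | c, l | c. From c > 0, l ≤ c. c = r, so l ≤ r. Since r ≤ l, l = r. k = l and q | k, hence q | l. Since l = r, q | r. Then q * n | r * n.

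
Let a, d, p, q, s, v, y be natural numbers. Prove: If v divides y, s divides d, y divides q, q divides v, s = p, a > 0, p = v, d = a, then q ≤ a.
v divides y and y divides q, thus v divides q. q divides v, so v = q. s = p and p = v, hence s = v. d = a and s divides d, so s divides a. Since s = v, v divides a. v = q, so q divides a. a > 0, so q ≤ a.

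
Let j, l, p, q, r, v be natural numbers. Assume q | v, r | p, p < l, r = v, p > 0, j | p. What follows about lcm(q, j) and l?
lcm(q, j) < l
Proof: Since r = v and r | p, v | p. Since q | v, q | p. From j | p, lcm(q, j) | p. Since p > 0, lcm(q, j) ≤ p. Since p < l, lcm(q, j) < l.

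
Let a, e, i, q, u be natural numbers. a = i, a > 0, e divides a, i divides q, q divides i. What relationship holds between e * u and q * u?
e * u ≤ q * u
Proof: i divides q and q divides i, therefore i = q. From a = i, a = q. e divides a and a > 0, therefore e ≤ a. Since a = q, e ≤ q. By multiplying by a non-negative, e * u ≤ q * u.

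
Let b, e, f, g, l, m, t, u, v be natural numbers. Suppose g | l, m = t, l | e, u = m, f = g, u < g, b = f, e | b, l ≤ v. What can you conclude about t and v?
t < v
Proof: b = f and f = g, hence b = g. e | b, so e | g. l | e, so l | g. Since g | l, g = l. u = m and u < g, so m < g. From m = t, t < g. g = l, so t < l. Because l ≤ v, t < v.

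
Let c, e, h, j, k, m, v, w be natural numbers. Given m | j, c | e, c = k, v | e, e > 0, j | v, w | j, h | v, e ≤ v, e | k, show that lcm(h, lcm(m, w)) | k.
v | e and e > 0, thus v ≤ e. Since e ≤ v, v = e. From c = k and c | e, k | e. From e | k, e = k. v = e, so v = k. m | j and w | j, therefore lcm(m, w) | j. j | v, so lcm(m, w) | v. Since h | v, lcm(h, lcm(m, w)) | v. v = k, so lcm(h, lcm(m, w)) | k.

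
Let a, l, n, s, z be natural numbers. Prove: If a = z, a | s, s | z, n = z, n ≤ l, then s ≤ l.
a = z and a | s, so z | s. Since s | z, z = s. n = z and n ≤ l, therefore z ≤ l. Since z = s, s ≤ l.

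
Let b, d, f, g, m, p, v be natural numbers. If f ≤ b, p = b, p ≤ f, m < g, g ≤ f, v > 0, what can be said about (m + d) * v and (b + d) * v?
(m + d) * v < (b + d) * v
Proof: Since p = b and p ≤ f, b ≤ f. Since f ≤ b, f = b. Since m < g and g ≤ f, m < f. Since f = b, m < b. Then m + d < b + d. Since v > 0, by multiplying by a positive, (m + d) * v < (b + d) * v.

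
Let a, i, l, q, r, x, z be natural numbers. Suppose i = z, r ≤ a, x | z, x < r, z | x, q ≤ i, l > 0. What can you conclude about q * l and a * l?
q * l < a * l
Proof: From i = z and q ≤ i, q ≤ z. x | z and z | x, therefore x = z. Since x < r and r ≤ a, x < a. x = z, so z < a. Since q ≤ z, q < a. Since l > 0, q * l < a * l.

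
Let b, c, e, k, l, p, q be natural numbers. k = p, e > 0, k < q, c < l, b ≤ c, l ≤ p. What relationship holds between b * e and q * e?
b * e < q * e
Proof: Since k = p and k < q, p < q. Since l ≤ p, l < q. c < l, so c < q. Since b ≤ c, b < q. Because e > 0, by multiplying by a positive, b * e < q * e.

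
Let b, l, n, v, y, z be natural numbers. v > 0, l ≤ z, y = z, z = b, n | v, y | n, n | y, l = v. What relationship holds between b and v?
b = v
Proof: From l = v and l ≤ z, v ≤ z. n | y and y | n, thus n = y. n | v, so y | v. Since v > 0, y ≤ v. Since y = z, z ≤ v. Since v ≤ z, v = z. z = b, so v = b. Then b = v.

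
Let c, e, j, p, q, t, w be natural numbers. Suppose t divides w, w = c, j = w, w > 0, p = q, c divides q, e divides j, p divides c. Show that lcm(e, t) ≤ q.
p = q and p divides c, thus q divides c. c divides q, so c = q. j = w and e divides j, therefore e divides w. t divides w, so lcm(e, t) divides w. Since w > 0, lcm(e, t) ≤ w. Because w = c, lcm(e, t) ≤ c. Because c = q, lcm(e, t) ≤ q.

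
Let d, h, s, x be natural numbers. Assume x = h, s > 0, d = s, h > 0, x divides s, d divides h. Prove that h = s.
Because x = h and x divides s, h divides s. s > 0, so h ≤ s. Because d = s and d divides h, s divides h. From h > 0, s ≤ h. h ≤ s, so h = s.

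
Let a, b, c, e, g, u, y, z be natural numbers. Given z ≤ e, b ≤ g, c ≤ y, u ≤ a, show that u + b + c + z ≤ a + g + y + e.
u ≤ a and b ≤ g, thus u + b ≤ a + g. c ≤ y, so u + b + c ≤ a + g + y. Because z ≤ e, u + b + c + z ≤ a + g + y + e.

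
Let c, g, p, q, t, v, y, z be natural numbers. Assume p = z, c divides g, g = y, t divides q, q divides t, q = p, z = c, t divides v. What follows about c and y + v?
c divides y + v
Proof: g = y and c divides g, hence c divides y. Since p = z and z = c, p = c. t divides q and q divides t, so t = q. q = p, so t = p. t divides v, so p divides v. p = c, so c divides v. Since c divides y, c divides y + v.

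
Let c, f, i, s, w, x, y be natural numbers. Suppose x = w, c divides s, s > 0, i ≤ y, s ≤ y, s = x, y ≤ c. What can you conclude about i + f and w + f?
i + f ≤ w + f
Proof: c divides s and s > 0, hence c ≤ s. y ≤ c, so y ≤ s. s ≤ y, so y = s. Since s = x, y = x. Since i ≤ y, i ≤ x. x = w, so i ≤ w. Then i + f ≤ w + f.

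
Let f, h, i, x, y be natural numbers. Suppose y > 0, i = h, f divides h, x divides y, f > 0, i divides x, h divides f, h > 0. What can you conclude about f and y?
f ≤ y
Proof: Since h divides f and f > 0, h ≤ f. f divides h and h > 0, therefore f ≤ h. From h ≤ f, h = f. From i divides x and x divides y, i divides y. Since y > 0, i ≤ y. Since i = h, h ≤ y. Since h = f, f ≤ y.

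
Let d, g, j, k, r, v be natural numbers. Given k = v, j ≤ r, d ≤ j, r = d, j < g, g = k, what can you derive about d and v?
d < v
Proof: g = k and k = v, hence g = v. r = d and j ≤ r, so j ≤ d. From d ≤ j, j = d. Because j < g, d < g. Since g = v, d < v.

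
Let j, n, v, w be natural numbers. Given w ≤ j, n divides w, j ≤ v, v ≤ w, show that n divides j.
From j ≤ v and v ≤ w, j ≤ w. Because w ≤ j, w = j. n divides w, so n divides j.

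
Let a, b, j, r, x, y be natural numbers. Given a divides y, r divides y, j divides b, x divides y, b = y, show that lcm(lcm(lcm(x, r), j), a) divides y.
x divides y and r divides y, therefore lcm(x, r) divides y. b = y and j divides b, therefore j divides y. lcm(x, r) divides y, so lcm(lcm(x, r), j) divides y. a divides y, so lcm(lcm(lcm(x, r), j), a) divides y.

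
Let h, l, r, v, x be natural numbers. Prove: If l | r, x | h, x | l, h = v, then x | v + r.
Because h = v and x | h, x | v. x | l and l | r, so x | r. x | v, so x | v + r.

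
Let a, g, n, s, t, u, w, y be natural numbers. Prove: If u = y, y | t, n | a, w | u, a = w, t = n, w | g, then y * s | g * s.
u = y and w | u, so w | y. Since t = n and y | t, y | n. Since n | a, y | a. Since a = w, y | w. w | y, so w = y. w | g, so y | g. Then y * s | g * s.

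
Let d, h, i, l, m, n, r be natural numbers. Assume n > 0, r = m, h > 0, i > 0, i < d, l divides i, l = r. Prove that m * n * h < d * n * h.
l = r and r = m, so l = m. l divides i and i > 0, thus l ≤ i. l = m, so m ≤ i. i < d, so m < d. From n > 0, by multiplying by a positive, m * n < d * n. Since h > 0, by multiplying by a positive, m * n * h < d * n * h.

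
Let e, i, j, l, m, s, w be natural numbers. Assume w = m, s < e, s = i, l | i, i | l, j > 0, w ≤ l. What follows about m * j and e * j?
m * j < e * j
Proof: w = m and w ≤ l, so m ≤ l. i | l and l | i, therefore i = l. s = i, so s = l. Since s < e, l < e. m ≤ l, so m < e. Since j > 0, m * j < e * j.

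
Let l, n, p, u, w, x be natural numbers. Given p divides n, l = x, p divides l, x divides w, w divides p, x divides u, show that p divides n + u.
From x divides w and w divides p, x divides p. From l = x and p divides l, p divides x. Since x divides p, x = p. From x divides u, p divides u. p divides n, so p divides n + u.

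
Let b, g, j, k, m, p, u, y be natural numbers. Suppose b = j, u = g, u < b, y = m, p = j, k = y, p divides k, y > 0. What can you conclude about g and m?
g < m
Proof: Because u = g and u < b, g < b. b = j, so g < j. k = y and p divides k, so p divides y. p = j, so j divides y. Since y > 0, j ≤ y. Since y = m, j ≤ m. g < j, so g < m.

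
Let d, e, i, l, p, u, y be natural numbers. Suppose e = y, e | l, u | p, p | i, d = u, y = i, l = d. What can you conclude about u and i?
u = i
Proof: u | p and p | i, thus u | i. Because e = y and y = i, e = i. l = d and e | l, so e | d. Since d = u, e | u. Since e = i, i | u. Since u | i, u = i.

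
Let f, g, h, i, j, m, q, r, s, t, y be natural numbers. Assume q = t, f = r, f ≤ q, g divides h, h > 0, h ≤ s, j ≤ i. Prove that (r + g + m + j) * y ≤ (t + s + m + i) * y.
f = r and f ≤ q, hence r ≤ q. q = t, so r ≤ t. From g divides h and h > 0, g ≤ h. Because h ≤ s, g ≤ s. Since r ≤ t, r + g ≤ t + s. Then r + g + m ≤ t + s + m. From j ≤ i, r + g + m + j ≤ t + s + m + i. By multiplying by a non-negative, (r + g + m + j) * y ≤ (t + s + m + i) * y.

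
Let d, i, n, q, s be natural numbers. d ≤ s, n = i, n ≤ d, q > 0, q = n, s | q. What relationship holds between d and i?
d = i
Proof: s | q and q > 0, thus s ≤ q. Since d ≤ s, d ≤ q. Since q = n, d ≤ n. n ≤ d, so d = n. Because n = i, d = i.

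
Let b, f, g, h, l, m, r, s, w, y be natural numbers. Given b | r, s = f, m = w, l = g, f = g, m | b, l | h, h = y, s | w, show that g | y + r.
h = y and l | h, thus l | y. Because l = g, g | y. s = f and f = g, so s = g. Because s | w, g | w. Because m | b and b | r, m | r. Since m = w, w | r. Since g | w, g | r. Since g | y, g | y + r.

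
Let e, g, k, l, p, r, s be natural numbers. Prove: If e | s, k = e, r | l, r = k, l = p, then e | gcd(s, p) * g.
r = k and k = e, hence r = e. l = p and r | l, hence r | p. r = e, so e | p. e | s, so e | gcd(s, p). Then e | gcd(s, p) * g.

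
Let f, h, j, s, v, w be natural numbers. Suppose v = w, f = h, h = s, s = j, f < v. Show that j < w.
Since f = h and h = s, f = s. s = j, so f = j. f < v, so j < v. Since v = w, j < w.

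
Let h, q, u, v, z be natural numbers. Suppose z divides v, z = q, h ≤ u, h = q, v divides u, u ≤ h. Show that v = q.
z = q and z divides v, thus q divides v. Because u ≤ h and h ≤ u, u = h. h = q, so u = q. Because v divides u, v divides q. q divides v, so q = v. Then v = q.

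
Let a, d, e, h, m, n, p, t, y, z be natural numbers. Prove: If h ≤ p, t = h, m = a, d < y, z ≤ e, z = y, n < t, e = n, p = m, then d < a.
p = m and m = a, so p = a. z = y and z ≤ e, thus y ≤ e. Since e = n, y ≤ n. t = h and n < t, so n < h. y ≤ n, so y < h. Since h ≤ p, y < p. d < y, so d < p. Since p = a, d < a.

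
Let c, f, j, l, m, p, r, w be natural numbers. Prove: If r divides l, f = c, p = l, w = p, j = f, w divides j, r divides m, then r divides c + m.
From j = f and w divides j, w divides f. Since w = p, p divides f. From p = l, l divides f. f = c, so l divides c. r divides l, so r divides c. From r divides m, r divides c + m.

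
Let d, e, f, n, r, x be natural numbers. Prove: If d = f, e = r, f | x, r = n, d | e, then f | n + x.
e = r and r = n, so e = n. Because d = f and d | e, f | e. e = n, so f | n. Since f | x, f | n + x.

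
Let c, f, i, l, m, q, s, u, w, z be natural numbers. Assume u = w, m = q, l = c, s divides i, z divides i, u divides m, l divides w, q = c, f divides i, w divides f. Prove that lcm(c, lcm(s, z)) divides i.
m = q and q = c, so m = c. u = w and u divides m, therefore w divides m. Since m = c, w divides c. From l = c and l divides w, c divides w. Since w divides c, w = c. w divides f, so c divides f. f divides i, so c divides i. Since s divides i and z divides i, lcm(s, z) divides i. Since c divides i, lcm(c, lcm(s, z)) divides i.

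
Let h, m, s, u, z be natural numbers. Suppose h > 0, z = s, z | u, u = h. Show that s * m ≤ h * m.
z = s and z | u, so s | u. Since u = h, s | h. Since h > 0, s ≤ h. Then s * m ≤ h * m.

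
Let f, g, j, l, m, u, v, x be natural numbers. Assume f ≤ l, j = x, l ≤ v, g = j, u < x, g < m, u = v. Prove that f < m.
f ≤ l and l ≤ v, therefore f ≤ v. u = v and u < x, thus v < x. f ≤ v, so f < x. Since g = j and j = x, g = x. Since g < m, x < m. Since f < x, f < m.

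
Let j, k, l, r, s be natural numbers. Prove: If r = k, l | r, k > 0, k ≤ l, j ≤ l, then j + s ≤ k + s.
r = k and l | r, so l | k. k > 0, so l ≤ k. From k ≤ l, l = k. Since j ≤ l, j ≤ k. Then j + s ≤ k + s.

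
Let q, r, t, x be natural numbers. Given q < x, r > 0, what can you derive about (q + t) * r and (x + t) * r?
(q + t) * r < (x + t) * r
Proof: Because q < x, q + t < x + t. r > 0, so (q + t) * r < (x + t) * r.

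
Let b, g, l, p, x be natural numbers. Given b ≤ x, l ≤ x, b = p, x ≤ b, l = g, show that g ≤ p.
x ≤ b and b ≤ x, so x = b. Because b = p, x = p. From l = g and l ≤ x, g ≤ x. x = p, so g ≤ p.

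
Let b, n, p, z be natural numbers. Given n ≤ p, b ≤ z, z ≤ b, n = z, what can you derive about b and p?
b ≤ p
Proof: Because z ≤ b and b ≤ z, z = b. Since n = z, n = b. n ≤ p, so b ≤ p.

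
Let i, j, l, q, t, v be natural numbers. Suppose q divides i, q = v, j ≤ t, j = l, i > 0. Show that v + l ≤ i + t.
From q = v and q divides i, v divides i. Since i > 0, v ≤ i. j = l and j ≤ t, so l ≤ t. Since v ≤ i, v + l ≤ i + t.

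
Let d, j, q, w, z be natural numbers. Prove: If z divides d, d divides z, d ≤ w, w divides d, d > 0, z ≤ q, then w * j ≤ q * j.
z divides d and d divides z, so z = d. From w divides d and d > 0, w ≤ d. Since d ≤ w, d = w. From z = d, z = w. Since z ≤ q, w ≤ q. By multiplying by a non-negative, w * j ≤ q * j.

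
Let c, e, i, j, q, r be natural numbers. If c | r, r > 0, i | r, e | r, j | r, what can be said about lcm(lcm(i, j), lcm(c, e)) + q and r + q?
lcm(lcm(i, j), lcm(c, e)) + q ≤ r + q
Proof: Because i | r and j | r, lcm(i, j) | r. c | r and e | r, therefore lcm(c, e) | r. lcm(i, j) | r, so lcm(lcm(i, j), lcm(c, e)) | r. Since r > 0, lcm(lcm(i, j), lcm(c, e)) ≤ r. Then lcm(lcm(i, j), lcm(c, e)) + q ≤ r + q.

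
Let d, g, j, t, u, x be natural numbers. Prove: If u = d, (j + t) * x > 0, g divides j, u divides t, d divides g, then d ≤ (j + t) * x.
d divides g and g divides j, so d divides j. u = d and u divides t, therefore d divides t. d divides j, so d divides j + t. Then d divides (j + t) * x. (j + t) * x > 0, so d ≤ (j + t) * x.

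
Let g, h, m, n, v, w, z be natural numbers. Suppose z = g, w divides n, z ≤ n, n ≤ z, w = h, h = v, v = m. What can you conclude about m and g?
m divides g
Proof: w = h and h = v, therefore w = v. Since v = m, w = m. n ≤ z and z ≤ n, so n = z. w divides n, so w divides z. Since w = m, m divides z. z = g, so m divides g.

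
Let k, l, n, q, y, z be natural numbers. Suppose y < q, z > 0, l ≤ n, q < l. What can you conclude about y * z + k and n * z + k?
y * z + k < n * z + k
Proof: Because y < q and q < l, y < l. Since l ≤ n, y < n. Combining with z > 0, by multiplying by a positive, y * z < n * z. Then y * z + k < n * z + k.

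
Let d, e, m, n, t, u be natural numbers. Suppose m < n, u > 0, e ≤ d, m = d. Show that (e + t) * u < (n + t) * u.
Since m = d and m < n, d < n. Since e ≤ d, e < n. Then e + t < n + t. Since u > 0, (e + t) * u < (n + t) * u.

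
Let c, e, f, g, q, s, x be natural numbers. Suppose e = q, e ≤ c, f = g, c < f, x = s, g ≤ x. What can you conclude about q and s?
q < s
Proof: f = g and c < f, so c < g. Because x = s and g ≤ x, g ≤ s. Since c < g, c < s. Since e ≤ c, e < s. e = q, so q < s.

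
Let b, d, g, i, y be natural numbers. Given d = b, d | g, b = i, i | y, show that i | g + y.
Since d = b and b = i, d = i. d | g, so i | g. Since i | y, i | g + y.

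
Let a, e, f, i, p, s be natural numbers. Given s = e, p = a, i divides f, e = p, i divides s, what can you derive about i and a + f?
i divides a + f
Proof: s = e and e = p, so s = p. Because i divides s, i divides p. p = a, so i divides a. Since i divides f, i divides a + f.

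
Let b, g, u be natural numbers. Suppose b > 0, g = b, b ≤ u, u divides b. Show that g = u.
Because u divides b and b > 0, u ≤ b. Because b ≤ u, b = u. g = b, so g = u.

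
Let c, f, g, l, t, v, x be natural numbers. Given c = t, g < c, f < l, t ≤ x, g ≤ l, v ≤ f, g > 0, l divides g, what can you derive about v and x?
v < x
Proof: From v ≤ f and f < l, v < l. l divides g and g > 0, thus l ≤ g. Since g ≤ l, g = l. c = t and g < c, thus g < t. Because g = l, l < t. v < l, so v < t. t ≤ x, so v < x.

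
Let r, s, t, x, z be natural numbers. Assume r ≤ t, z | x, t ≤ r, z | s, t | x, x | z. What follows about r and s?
r | s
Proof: t ≤ r and r ≤ t, therefore t = r. x | z and z | x, therefore x = z. t | x, so t | z. Since z | s, t | s. t = r, so r | s.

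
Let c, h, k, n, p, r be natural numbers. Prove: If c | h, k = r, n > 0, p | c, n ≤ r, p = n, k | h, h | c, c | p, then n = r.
h | c and c | h, thus h = c. c | p and p | c, so c = p. From p = n, c = n. Since h = c, h = n. From k = r and k | h, r | h. Since h = n, r | n. Because n > 0, r ≤ n. Since n ≤ r, n = r.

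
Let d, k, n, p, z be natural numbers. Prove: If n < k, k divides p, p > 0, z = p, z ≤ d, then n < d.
k divides p and p > 0, thus k ≤ p. n < k, so n < p. z = p and z ≤ d, hence p ≤ d. Since n < p, n < d.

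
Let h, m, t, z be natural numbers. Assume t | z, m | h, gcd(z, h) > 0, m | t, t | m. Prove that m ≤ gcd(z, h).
t | m and m | t, hence t = m. t | z, so m | z. From m | h, m | gcd(z, h). Because gcd(z, h) > 0, m ≤ gcd(z, h).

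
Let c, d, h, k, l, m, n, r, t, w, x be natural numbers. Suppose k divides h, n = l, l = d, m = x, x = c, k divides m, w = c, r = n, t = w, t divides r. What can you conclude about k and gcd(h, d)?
k divides gcd(h, d)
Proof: Since n = l and l = d, n = d. Since m = x and x = c, m = c. Since k divides m, k divides c. Since t = w and t divides r, w divides r. Because r = n, w divides n. Since w = c, c divides n. Since k divides c, k divides n. n = d, so k divides d. k divides h, so k divides gcd(h, d).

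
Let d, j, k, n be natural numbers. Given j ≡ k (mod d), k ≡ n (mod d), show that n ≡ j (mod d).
j ≡ k (mod d) and k ≡ n (mod d), thus j ≡ n (mod d). Then n ≡ j (mod d).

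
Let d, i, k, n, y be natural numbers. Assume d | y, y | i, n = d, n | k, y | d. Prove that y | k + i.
d | y and y | d, hence d = y. Since n = d and n | k, d | k. d = y, so y | k. Since y | i, y | k + i.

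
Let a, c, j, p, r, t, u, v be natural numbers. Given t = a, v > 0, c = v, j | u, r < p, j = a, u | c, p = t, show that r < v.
Since p = t and t = a, p = a. r < p, so r < a. j | u and u | c, so j | c. Because c = v, j | v. v > 0, so j ≤ v. Since j = a, a ≤ v. r < a, so r < v.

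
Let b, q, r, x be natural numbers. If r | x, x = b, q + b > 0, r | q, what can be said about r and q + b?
r ≤ q + b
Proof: Because x = b and r | x, r | b. Since r | q, r | q + b. q + b > 0, so r ≤ q + b.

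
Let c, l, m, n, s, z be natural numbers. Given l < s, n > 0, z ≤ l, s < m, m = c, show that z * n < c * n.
l < s and s < m, thus l < m. From m = c, l < c. Since z ≤ l, z < c. n > 0, so z * n < c * n.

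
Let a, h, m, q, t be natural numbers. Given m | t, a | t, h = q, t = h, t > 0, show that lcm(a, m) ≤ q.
a | t and m | t, so lcm(a, m) | t. Because t > 0, lcm(a, m) ≤ t. Since t = h, lcm(a, m) ≤ h. h = q, so lcm(a, m) ≤ q.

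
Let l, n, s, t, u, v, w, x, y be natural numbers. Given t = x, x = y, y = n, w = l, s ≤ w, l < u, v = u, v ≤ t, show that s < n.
From t = x and x = y, t = y. Since y = n, t = n. Since w = l and s ≤ w, s ≤ l. Since l < u, s < u. Because v = u and v ≤ t, u ≤ t. Since s < u, s < t. t = n, so s < n.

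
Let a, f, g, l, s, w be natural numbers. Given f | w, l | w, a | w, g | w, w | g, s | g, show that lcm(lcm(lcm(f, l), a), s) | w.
f | w and l | w, therefore lcm(f, l) | w. Since a | w, lcm(lcm(f, l), a) | w. Because g | w and w | g, g = w. Since s | g, s | w. lcm(lcm(f, l), a) | w, so lcm(lcm(lcm(f, l), a), s) | w.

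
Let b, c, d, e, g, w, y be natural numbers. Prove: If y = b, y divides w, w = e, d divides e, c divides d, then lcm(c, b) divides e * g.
Because c divides d and d divides e, c divides e. Because w = e and y divides w, y divides e. Since y = b, b divides e. Since c divides e, lcm(c, b) divides e. Then lcm(c, b) divides e * g.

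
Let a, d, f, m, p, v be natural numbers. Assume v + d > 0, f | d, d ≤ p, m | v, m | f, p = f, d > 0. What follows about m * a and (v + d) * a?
m * a ≤ (v + d) * a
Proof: From f | d and d > 0, f ≤ d. From p = f and d ≤ p, d ≤ f. f ≤ d, so f = d. Since m | f, m | d. m | v, so m | v + d. Since v + d > 0, m ≤ v + d. Then m * a ≤ (v + d) * a.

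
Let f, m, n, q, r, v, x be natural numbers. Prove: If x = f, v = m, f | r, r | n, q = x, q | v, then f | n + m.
From f | r and r | n, f | n. Because q = x and x = f, q = f. Since q | v, f | v. v = m, so f | m. Since f | n, f | n + m.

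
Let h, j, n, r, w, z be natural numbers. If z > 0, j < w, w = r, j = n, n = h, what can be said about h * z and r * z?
h * z < r * z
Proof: j = n and n = h, thus j = h. Since w = r and j < w, j < r. Since j = h, h < r. Since z > 0, by multiplying by a positive, h * z < r * z.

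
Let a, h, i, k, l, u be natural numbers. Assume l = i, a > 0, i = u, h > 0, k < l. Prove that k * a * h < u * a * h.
Since l = i and i = u, l = u. k < l, so k < u. Using a > 0, by multiplying by a positive, k * a < u * a. From h > 0, by multiplying by a positive, k * a * h < u * a * h.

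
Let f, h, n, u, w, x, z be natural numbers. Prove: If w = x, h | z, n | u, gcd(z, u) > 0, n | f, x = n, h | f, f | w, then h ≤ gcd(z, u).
Since w = x and x = n, w = n. Since f | w, f | n. n | f, so n = f. n | u, so f | u. Because h | f, h | u. Since h | z, h | gcd(z, u). gcd(z, u) > 0, so h ≤ gcd(z, u).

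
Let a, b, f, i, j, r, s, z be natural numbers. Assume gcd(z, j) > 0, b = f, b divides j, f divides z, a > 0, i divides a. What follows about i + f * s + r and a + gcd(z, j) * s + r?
i + f * s + r ≤ a + gcd(z, j) * s + r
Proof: i divides a and a > 0, so i ≤ a. b = f and b divides j, therefore f divides j. Since f divides z, f divides gcd(z, j). Since gcd(z, j) > 0, f ≤ gcd(z, j). By multiplying by a non-negative, f * s ≤ gcd(z, j) * s. Then f * s + r ≤ gcd(z, j) * s + r. i ≤ a, so i + f * s + r ≤ a + gcd(z, j) * s + r.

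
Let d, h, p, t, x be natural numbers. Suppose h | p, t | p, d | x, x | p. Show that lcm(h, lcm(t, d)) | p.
Because d | x and x | p, d | p. Since t | p, lcm(t, d) | p. h | p, so lcm(h, lcm(t, d)) | p.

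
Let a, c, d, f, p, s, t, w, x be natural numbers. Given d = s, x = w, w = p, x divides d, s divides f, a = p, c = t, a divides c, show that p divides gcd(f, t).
x = w and w = p, thus x = p. x divides d, so p divides d. d = s, so p divides s. s divides f, so p divides f. From c = t and a divides c, a divides t. a = p, so p divides t. Since p divides f, p divides gcd(f, t).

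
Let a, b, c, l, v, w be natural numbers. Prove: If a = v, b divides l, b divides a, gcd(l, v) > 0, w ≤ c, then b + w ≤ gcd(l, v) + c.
a = v and b divides a, so b divides v. b divides l, so b divides gcd(l, v). From gcd(l, v) > 0, b ≤ gcd(l, v). Because w ≤ c, b + w ≤ gcd(l, v) + c.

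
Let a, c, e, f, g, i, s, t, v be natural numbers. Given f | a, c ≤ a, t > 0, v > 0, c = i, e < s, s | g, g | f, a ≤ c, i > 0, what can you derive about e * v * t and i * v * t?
e * v * t < i * v * t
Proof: a ≤ c and c ≤ a, therefore a = c. Because c = i, a = i. g | f and f | a, thus g | a. Because s | g, s | a. a = i, so s | i. i > 0, so s ≤ i. e < s, so e < i. Since v > 0, e * v < i * v. Since t > 0, e * v * t < i * v * t.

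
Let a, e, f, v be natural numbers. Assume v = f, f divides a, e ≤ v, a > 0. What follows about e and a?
e ≤ a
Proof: Because v = f and e ≤ v, e ≤ f. Because f divides a and a > 0, f ≤ a. From e ≤ f, e ≤ a.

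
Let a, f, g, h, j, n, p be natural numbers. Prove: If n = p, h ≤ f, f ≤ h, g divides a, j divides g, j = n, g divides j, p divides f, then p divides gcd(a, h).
From j = n and n = p, j = p. g divides j and j divides g, hence g = j. g divides a, so j divides a. Since j = p, p divides a. f ≤ h and h ≤ f, thus f = h. Since p divides f, p divides h. p divides a, so p divides gcd(a, h).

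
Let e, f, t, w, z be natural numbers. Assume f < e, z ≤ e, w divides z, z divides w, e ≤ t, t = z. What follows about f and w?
f < w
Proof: From t = z and e ≤ t, e ≤ z. z ≤ e, so e = z. z divides w and w divides z, so z = w. From e = z, e = w. Since f < e, f < w.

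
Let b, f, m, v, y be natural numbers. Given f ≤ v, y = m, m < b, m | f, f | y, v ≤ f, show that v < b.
y = m and f | y, thus f | m. Since m | f, m = f. f ≤ v and v ≤ f, so f = v. m = f, so m = v. Since m < b, v < b.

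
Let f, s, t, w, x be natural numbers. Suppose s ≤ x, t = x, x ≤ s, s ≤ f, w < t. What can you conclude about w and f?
w < f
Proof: x ≤ s and s ≤ x, so x = s. From t = x, t = s. Since w < t, w < s. s ≤ f, so w < f.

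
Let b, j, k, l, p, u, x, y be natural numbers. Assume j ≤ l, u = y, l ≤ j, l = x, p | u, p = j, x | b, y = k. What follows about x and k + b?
x | k + b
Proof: j ≤ l and l ≤ j, so j = l. Since l = x, j = x. u = y and y = k, thus u = k. Since p | u, p | k. p = j, so j | k. j = x, so x | k. Since x | b, x | k + b.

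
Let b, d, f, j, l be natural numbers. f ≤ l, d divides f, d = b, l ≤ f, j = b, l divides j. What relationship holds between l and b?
l = b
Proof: From j = b and l divides j, l divides b. From f ≤ l and l ≤ f, f = l. Since d divides f, d divides l. d = b, so b divides l. Since l divides b, l = b.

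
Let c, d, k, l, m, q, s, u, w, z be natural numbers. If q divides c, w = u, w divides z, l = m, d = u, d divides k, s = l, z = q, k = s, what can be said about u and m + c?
u divides m + c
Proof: s = l and l = m, thus s = m. k = s and d divides k, hence d divides s. From d = u, u divides s. Since s = m, u divides m. Since z = q and w divides z, w divides q. From w = u, u divides q. q divides c, so u divides c. u divides m, so u divides m + c.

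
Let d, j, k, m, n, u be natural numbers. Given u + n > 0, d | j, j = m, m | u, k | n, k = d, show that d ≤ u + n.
j = m and d | j, so d | m. Since m | u, d | u. k = d and k | n, therefore d | n. Since d | u, d | u + n. Since u + n > 0, d ≤ u + n.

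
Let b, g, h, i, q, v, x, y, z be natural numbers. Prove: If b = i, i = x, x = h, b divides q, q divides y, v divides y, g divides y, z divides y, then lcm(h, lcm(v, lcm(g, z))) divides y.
Because b = i and i = x, b = x. Since x = h, b = h. Since b divides q, h divides q. q divides y, so h divides y. g divides y and z divides y, so lcm(g, z) divides y. v divides y, so lcm(v, lcm(g, z)) divides y. h divides y, so lcm(h, lcm(v, lcm(g, z))) divides y.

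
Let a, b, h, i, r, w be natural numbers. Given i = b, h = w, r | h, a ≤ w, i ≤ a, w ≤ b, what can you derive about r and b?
r | b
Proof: i ≤ a and a ≤ w, thus i ≤ w. From i = b, b ≤ w. Since w ≤ b, w = b. Because h = w and r | h, r | w. From w = b, r | b.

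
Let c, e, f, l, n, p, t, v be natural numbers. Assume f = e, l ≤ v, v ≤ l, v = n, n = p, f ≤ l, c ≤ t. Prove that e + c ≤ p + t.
l ≤ v and v ≤ l, hence l = v. Because v = n, l = n. n = p, so l = p. Since f ≤ l, f ≤ p. f = e, so e ≤ p. Since c ≤ t, e + c ≤ p + t.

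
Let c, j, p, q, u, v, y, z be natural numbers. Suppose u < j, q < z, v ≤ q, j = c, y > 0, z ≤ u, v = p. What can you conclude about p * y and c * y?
p * y < c * y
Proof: Because v = p and v ≤ q, p ≤ q. Since q < z and z ≤ u, q < u. p ≤ q, so p < u. j = c and u < j, therefore u < c. Since p < u, p < c. Using y > 0, by multiplying by a positive, p * y < c * y.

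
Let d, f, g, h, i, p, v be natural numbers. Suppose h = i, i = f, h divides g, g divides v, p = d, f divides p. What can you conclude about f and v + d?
f divides v + d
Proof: h = i and i = f, hence h = f. h divides g and g divides v, hence h divides v. Since h = f, f divides v. Since p = d and f divides p, f divides d. f divides v, so f divides v + d.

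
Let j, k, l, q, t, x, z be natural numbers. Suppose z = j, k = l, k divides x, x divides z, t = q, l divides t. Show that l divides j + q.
k divides x and x divides z, so k divides z. Since k = l, l divides z. z = j, so l divides j. From t = q and l divides t, l divides q. l divides j, so l divides j + q.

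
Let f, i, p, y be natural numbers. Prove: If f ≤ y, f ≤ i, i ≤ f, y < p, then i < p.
f ≤ i and i ≤ f, thus f = i. From f ≤ y, i ≤ y. y < p, so i < p.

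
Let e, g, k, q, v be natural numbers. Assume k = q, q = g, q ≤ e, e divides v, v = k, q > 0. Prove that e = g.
v = k and e divides v, thus e divides k. k = q, so e divides q. From q > 0, e ≤ q. q ≤ e, so e = q. q = g, so e = g.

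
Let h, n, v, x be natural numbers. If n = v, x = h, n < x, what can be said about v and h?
v < h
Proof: From n = v and n < x, v < x. From x = h, v < h.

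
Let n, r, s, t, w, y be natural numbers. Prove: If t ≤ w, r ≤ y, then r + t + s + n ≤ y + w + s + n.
From r ≤ y and t ≤ w, r + t ≤ y + w. Then r + t + s ≤ y + w + s. Then r + t + s + n ≤ y + w + s + n.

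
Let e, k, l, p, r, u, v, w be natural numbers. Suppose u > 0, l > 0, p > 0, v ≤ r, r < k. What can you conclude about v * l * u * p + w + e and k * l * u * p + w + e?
v * l * u * p + w + e < k * l * u * p + w + e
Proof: Since v ≤ r and r < k, v < k. l > 0, so v * l < k * l. From u > 0, v * l * u < k * l * u. p > 0, so v * l * u * p < k * l * u * p. Then v * l * u * p + w < k * l * u * p + w. Then v * l * u * p + w + e < k * l * u * p + w + e.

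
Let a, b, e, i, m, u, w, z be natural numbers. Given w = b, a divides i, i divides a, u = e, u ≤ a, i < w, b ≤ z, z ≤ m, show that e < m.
Because a divides i and i divides a, a = i. Since u = e and u ≤ a, e ≤ a. Since a = i, e ≤ i. i < w, so e < w. w = b, so e < b. Because b ≤ z and z ≤ m, b ≤ m. e < b, so e < m.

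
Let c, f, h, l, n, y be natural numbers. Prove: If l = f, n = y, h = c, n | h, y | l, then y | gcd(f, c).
Because l = f and y | l, y | f. h = c and n | h, thus n | c. Since n = y, y | c. Since y | f, y | gcd(f, c).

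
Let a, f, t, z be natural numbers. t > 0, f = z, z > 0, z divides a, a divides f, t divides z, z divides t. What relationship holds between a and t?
a = t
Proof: Since f = z and a divides f, a divides z. Since z divides a, a = z. From z divides t and t > 0, z ≤ t. t divides z and z > 0, hence t ≤ z. Since z ≤ t, z = t. a = z, so a = t.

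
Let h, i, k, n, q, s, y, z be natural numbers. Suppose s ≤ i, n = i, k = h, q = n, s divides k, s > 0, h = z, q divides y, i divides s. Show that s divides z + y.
Since k = h and h = z, k = z. Since s divides k, s divides z. Since i divides s and s > 0, i ≤ s. s ≤ i, so i = s. Since n = i, n = s. From q = n and q divides y, n divides y. n = s, so s divides y. s divides z, so s divides z + y.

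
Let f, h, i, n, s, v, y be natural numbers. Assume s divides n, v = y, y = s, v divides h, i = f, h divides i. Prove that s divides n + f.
v = y and y = s, therefore v = s. Since v divides h, s divides h. i = f and h divides i, so h divides f. Since s divides h, s divides f. s divides n, so s divides n + f.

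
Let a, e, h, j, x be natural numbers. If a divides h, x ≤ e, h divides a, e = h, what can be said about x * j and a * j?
x * j ≤ a * j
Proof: h divides a and a divides h, so h = a. e = h, so e = a. Since x ≤ e, x ≤ a. By multiplying by a non-negative, x * j ≤ a * j.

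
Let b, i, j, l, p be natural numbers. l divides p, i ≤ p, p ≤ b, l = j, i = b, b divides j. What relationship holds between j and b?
j = b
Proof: From i = b and i ≤ p, b ≤ p. Since p ≤ b, p = b. l = j and l divides p, hence j divides p. p = b, so j divides b. Since b divides j, j = b.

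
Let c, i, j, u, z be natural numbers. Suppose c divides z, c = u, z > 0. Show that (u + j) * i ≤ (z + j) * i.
c divides z and z > 0, so c ≤ z. Because c = u, u ≤ z. Then u + j ≤ z + j. By multiplying by a non-negative, (u + j) * i ≤ (z + j) * i.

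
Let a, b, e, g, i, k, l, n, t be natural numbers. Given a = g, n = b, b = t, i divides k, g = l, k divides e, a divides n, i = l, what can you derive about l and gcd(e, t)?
l divides gcd(e, t)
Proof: From i = l and i divides k, l divides k. Since k divides e, l divides e. a = g and g = l, so a = l. n = b and a divides n, hence a divides b. Since a = l, l divides b. Since b = t, l divides t. From l divides e, l divides gcd(e, t).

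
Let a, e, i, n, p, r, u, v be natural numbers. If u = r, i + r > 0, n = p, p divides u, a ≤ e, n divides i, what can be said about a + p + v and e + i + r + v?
a + p + v ≤ e + i + r + v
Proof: Since n = p and n divides i, p divides i. Since u = r and p divides u, p divides r. From p divides i, p divides i + r. Since i + r > 0, p ≤ i + r. Then p + v ≤ i + r + v. a ≤ e, so a + p + v ≤ e + i + r + v.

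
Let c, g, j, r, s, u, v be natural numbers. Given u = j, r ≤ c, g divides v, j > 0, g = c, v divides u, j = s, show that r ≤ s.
g divides v and v divides u, hence g divides u. g = c, so c divides u. u = j, so c divides j. j > 0, so c ≤ j. Since j = s, c ≤ s. Because r ≤ c, r ≤ s.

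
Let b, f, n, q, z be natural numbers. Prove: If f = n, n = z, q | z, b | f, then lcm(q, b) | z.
f = n and n = z, hence f = z. From b | f, b | z. q | z, so lcm(q, b) | z.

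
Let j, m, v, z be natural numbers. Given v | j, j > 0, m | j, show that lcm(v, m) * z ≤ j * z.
Because v | j and m | j, lcm(v, m) | j. Since j > 0, lcm(v, m) ≤ j. Then lcm(v, m) * z ≤ j * z.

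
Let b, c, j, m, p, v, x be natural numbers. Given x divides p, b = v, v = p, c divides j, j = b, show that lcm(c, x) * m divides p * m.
b = v and v = p, therefore b = p. j = b and c divides j, so c divides b. Since b = p, c divides p. x divides p, so lcm(c, x) divides p. Then lcm(c, x) * m divides p * m.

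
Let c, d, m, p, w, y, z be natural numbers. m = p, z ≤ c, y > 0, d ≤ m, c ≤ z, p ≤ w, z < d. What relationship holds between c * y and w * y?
c * y < w * y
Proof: z ≤ c and c ≤ z, so z = c. z < d and d ≤ m, thus z < m. m = p, so z < p. z = c, so c < p. Since p ≤ w, c < w. From y > 0, by multiplying by a positive, c * y < w * y.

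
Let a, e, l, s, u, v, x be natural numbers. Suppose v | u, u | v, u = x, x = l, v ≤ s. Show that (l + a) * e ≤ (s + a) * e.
Since v | u and u | v, v = u. u = x, so v = x. x = l, so v = l. From v ≤ s, l ≤ s. Then l + a ≤ s + a. Then (l + a) * e ≤ (s + a) * e.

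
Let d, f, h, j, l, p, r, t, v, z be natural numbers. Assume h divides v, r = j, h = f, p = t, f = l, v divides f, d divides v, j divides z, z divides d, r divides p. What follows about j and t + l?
j divides t + l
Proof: r = j and r divides p, hence j divides p. p = t, so j divides t. From h = f and h divides v, f divides v. Because v divides f, v = f. Because j divides z and z divides d, j divides d. d divides v, so j divides v. Since v = f, j divides f. From f = l, j divides l. Since j divides t, j divides t + l.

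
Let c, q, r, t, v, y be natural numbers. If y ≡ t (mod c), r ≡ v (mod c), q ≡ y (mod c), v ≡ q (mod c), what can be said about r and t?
r ≡ t (mod c)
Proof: r ≡ v (mod c) and v ≡ q (mod c), therefore r ≡ q (mod c). Since q ≡ y (mod c), r ≡ y (mod c). y ≡ t (mod c), so r ≡ t (mod c).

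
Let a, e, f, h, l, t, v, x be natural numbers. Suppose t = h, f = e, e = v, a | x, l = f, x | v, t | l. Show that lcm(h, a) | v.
Because f = e and e = v, f = v. l = f and t | l, therefore t | f. Since t = h, h | f. f = v, so h | v. Because a | x and x | v, a | v. h | v, so lcm(h, a) | v.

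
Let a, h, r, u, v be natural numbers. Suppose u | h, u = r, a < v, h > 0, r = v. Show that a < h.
u = r and r = v, hence u = v. u | h and h > 0, thus u ≤ h. Since u = v, v ≤ h. a < v, so a < h.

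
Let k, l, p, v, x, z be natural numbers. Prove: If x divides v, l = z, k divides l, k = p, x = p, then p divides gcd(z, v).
l = z and k divides l, so k divides z. Since k = p, p divides z. x = p and x divides v, so p divides v. p divides z, so p divides gcd(z, v).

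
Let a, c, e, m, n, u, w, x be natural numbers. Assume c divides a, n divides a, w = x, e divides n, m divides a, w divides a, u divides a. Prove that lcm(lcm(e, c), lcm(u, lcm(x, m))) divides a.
Since e divides n and n divides a, e divides a. Since c divides a, lcm(e, c) divides a. w = x and w divides a, so x divides a. m divides a, so lcm(x, m) divides a. Since u divides a, lcm(u, lcm(x, m)) divides a. Since lcm(e, c) divides a, lcm(lcm(e, c), lcm(u, lcm(x, m))) divides a.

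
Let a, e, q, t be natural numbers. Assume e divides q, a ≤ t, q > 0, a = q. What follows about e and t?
e ≤ t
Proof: From e divides q and q > 0, e ≤ q. a = q and a ≤ t, thus q ≤ t. Since e ≤ q, e ≤ t.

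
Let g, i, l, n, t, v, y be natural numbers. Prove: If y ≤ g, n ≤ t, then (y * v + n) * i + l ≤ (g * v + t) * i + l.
y ≤ g. By multiplying by a non-negative, y * v ≤ g * v. n ≤ t, so y * v + n ≤ g * v + t. By multiplying by a non-negative, (y * v + n) * i ≤ (g * v + t) * i. Then (y * v + n) * i + l ≤ (g * v + t) * i + l.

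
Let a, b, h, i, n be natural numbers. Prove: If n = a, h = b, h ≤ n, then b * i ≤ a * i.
h = b and h ≤ n, therefore b ≤ n. n = a, so b ≤ a. Then b * i ≤ a * i.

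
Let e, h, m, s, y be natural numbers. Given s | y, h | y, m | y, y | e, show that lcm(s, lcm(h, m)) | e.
Since h | y and m | y, lcm(h, m) | y. s | y, so lcm(s, lcm(h, m)) | y. y | e, so lcm(s, lcm(h, m)) | e.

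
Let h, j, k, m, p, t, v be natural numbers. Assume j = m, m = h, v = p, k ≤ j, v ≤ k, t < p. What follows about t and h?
t < h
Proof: j = m and m = h, therefore j = h. Since v = p and v ≤ k, p ≤ k. Since k ≤ j, p ≤ j. j = h, so p ≤ h. Since t < p, t < h.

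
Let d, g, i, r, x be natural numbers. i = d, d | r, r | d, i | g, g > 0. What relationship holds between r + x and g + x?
r + x ≤ g + x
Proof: Because d | r and r | d, d = r. Since i = d, i = r. From i | g and g > 0, i ≤ g. Since i = r, r ≤ g. Then r + x ≤ g + x.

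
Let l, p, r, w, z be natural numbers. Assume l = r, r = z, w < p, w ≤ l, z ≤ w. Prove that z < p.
l = r and r = z, thus l = z. From w ≤ l, w ≤ z. Since z ≤ w, w = z. w < p, so z < p.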